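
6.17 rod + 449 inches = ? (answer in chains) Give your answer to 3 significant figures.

2.11 chain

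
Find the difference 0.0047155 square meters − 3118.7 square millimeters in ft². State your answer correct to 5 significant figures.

0.017188 ft²

0.0047155 m² = 0.0507572 ft² and 3118.7 mm² = 0.0335694 ft².
0.0507572 − 0.0335694 ≈ 0.017188 ft².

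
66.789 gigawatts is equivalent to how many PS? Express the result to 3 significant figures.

1 gigawatt = 1.35962 × 10^6 PS.
Thus 66.789 × 1.35962 × 10^6 ≈ 9.08 × 10^7 PS.

9.08 × 10^7 PS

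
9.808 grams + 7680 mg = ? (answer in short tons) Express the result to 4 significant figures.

1.928e-5 short ton

9.808 g = 1.08115e-5 short ton and 7680 mg = 8.46575e-6 short ton.
1.08115e-5 + 8.46575e-6 ≈ 1.928e-5 short ton.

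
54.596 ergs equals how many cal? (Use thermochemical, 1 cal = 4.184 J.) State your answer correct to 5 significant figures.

1 erg = 2.39006e-8 calories.
So 54.596 × 2.39006e-8 ≈ 1.3049e-6 cal.

1.3049e-6 cal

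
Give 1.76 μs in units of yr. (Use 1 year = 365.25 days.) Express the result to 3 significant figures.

1 microsecond = 3.16881e-14 years.
So 1.76 × 3.16881e-14 ≈ 5.58e-14 yr.

5.58e-14 years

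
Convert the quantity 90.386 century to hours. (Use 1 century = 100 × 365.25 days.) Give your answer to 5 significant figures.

7.9232e+7 hours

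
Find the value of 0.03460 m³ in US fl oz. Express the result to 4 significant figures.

1170 US fluid ounces

1 m³ = 33814.0 US fluid ounces.
So 0.03460 × 33814.0 ≈ 1170 US fl oz.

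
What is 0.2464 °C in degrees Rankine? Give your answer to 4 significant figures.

492.1 °R

°R = (°C + 273.15) × 9/5.
Applying the formula gives 492.1 °R.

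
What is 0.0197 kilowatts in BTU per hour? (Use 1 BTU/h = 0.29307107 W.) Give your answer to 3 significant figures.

67.2 BTU/h

1 kW = 3412.14 BTU/h.
So 0.0197 × 3412.14 ≈ 67.2 BTU/h.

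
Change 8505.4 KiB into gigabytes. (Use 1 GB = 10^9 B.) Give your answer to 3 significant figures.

1 kibibyte = 1.02400 × 10^-6 gigabytes.
Thus 8505.4 × 1.02400 × 10^-6 ≈ 0.00871 GB.

0.00871 GB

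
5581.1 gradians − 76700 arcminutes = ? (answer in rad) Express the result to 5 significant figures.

65.357 rad

5581.1 grad = 87.6677 rad and 76700 arcmin = 22.3111 rad.
87.6677 − 22.3111 ≈ 65.357 rad.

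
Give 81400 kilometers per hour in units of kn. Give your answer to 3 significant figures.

1 kilometer per hour = 0.539957 knots.
Thus 81400 × 0.539957 ≈ 44000 kn.

44000 kn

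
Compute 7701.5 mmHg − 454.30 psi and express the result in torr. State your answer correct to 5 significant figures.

-15793 torr

7701.5 mmHg = 7701.50 torr and 454.30 psi = 23494.1 torr.
7701.50 − 23494.1 ≈ -15793 torr.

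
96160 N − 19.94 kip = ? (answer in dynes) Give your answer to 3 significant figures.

7.46 × 10^8 dyn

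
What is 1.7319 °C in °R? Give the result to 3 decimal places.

494.787 °R

°R = (°C + 273.15) × 9/5.
Applying the formula gives 494.787 °R.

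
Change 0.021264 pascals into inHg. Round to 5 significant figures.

6.2793e-6 inHg

1 Pa = 0.000295300 inHg.
0.021264 × 0.000295300 ≈ 6.2793e-6 inHg.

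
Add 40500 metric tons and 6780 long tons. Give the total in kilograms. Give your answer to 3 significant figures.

4.74e+7 kg

40500 t = 4.05000e+7 kg and 6780 long ton = 6.88880e+6 kg.
4.05000e+7 + 6.88880e+6 ≈ 4.74e+7 kg.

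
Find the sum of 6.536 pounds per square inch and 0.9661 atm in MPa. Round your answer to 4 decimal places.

0.1430 MPa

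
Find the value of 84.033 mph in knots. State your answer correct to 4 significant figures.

73.02 kn

1 mile per hour = 0.868976 knots.
So 84.033 × 0.868976 ≈ 73.02 kn.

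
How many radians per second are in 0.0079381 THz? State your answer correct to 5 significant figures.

4.9877 × 10^10 radians per second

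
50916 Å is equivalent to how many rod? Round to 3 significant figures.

1 angstrom = 1.98839 × 10^-11 rod.
So 50916 × 1.98839 × 10^-11 ≈ 1.01 × 10^-6 rod.

1.01 × 10^-6 rod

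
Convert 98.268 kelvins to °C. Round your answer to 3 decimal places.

-174.882 °C

K = °C + 273.15.
Applying the formula gives -174.882 °C.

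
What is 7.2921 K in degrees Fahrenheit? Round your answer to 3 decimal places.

-446.544 degrees Fahrenheit

K = (°F + 459.67) × 5/9.
Applying the formula gives -446.544 °F.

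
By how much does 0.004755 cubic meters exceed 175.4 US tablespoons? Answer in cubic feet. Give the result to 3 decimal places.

0.004755 m³ = 0.167921 ft³ and 175.4 US tbsp = 0.0915921 ft³.
0.167921 − 0.0915921 ≈ 0.076 ft³.

0.076 ft³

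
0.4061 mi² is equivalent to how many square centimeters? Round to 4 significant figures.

1.052e+10 cm²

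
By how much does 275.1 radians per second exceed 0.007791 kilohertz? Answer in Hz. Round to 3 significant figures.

36.0 Hz

275.1 rad/s = 43.7835 Hz and 0.007791 kHz = 7.79100 Hz.
43.7835 − 7.79100 ≈ 36.0 Hz.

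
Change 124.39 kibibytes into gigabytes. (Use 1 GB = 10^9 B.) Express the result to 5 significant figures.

1 KiB = 1.02400 × 10^-6 GB.
124.39 × 1.02400 × 10^-6 ≈ 0.00012738 GB.

0.00012738 gigabytes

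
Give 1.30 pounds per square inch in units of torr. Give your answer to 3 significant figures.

67.2 torr

1 psi = 51.7149 torr.
So 1.30 × 51.7149 ≈ 67.2 torr.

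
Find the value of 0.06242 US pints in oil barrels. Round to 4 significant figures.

0.0001858 bbl

1 US pint = 0.00297619 oil barrels.
0.06242 × 0.00297619 ≈ 0.0001858 bbl.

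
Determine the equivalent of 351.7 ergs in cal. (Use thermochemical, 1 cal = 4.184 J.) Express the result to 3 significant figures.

1 erg = 2.39006e-8 cal.
Thus 351.7 × 2.39006e-8 ≈ 8.41e-6 cal.

8.41e-6 calories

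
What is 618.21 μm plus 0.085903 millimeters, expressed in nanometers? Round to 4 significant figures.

704100 nm

618.21 μm = 618210 nm and 0.085903 mm = 85903.0 nm.
618210 + 85903.0 ≈ 704100 nm.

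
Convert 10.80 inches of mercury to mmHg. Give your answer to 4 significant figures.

274.3 mmHg

1 inHg = 25.4000 millimeters of mercury.
So 10.80 × 25.4000 ≈ 274.3 mmHg.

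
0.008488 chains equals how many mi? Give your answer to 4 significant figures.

0.0001061 miles

1 chain = 0.0125000 mi.
0.008488 × 0.0125000 ≈ 0.0001061 mi.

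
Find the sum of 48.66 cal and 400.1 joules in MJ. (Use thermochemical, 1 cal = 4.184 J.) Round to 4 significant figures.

48.66 cal = 0.000203593 MJ and 400.1 J = 0.000400100 MJ.
0.000203593 + 0.000400100 ≈ 0.0006037 MJ.

0.0006037 megajoules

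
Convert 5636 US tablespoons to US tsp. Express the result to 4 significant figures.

1 US tbsp = 3.00000 US teaspoons.
So 5636 × 3.00000 ≈ 16910 US tsp.

16910 US tsp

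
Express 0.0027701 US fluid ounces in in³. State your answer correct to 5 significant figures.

0.0049992 in³

1 US fl oz = 1.80469 cubic inches.
Then 0.0027701 × 1.80469 ≈ 0.0049992 in³.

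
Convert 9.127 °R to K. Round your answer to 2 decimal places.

5.07 kelvins

°R = K × 9/5.
Applying the formula gives 5.07 K.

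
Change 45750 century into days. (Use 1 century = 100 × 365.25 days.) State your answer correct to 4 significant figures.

1.671e+9 d

1 century = 36525.0 days.
Thus 45750 × 36525.0 ≈ 1.671e+9 d.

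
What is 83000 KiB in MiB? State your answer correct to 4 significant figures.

1 kibibyte = 0.0009765625 mebibytes.
Then 83000 × 0.0009765625 ≈ 81.05 MiB.

81.05 MiB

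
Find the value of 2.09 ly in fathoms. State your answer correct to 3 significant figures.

1 ly = 5.17319e+15 fathom.
2.09 × 5.17319e+15 ≈ 1.08e+16 fathom.

1.08e+16 fathoms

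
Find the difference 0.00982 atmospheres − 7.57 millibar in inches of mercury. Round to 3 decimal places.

0.070 inHg

0.00982 atm = 0.293827 inHg and 7.57 mbar = 0.223542 inHg.
0.293827 − 0.223542 ≈ 0.070 inHg.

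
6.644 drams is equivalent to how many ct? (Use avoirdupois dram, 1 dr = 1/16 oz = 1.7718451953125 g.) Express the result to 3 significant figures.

1 dr = 8.85923 ct.
Thus 6.644 × 8.85923 ≈ 58.9 ct.

58.9 ct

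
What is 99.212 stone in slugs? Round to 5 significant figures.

43.170 slugs

1 st = 0.435133 slug.
Thus 99.212 × 0.435133 ≈ 43.170 slug.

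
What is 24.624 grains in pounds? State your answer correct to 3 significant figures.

0.00352 pounds

1 gr = 0.000142857 lb.
Thus 24.624 × 0.000142857 ≈ 0.00352 lb.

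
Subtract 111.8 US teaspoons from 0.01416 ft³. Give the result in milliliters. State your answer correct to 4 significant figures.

0.01416 ft³ = 400.967 mL and 111.8 US tsp = 551.053 mL.
400.967 − 551.053 ≈ -150.1 mL.

-150.1 mL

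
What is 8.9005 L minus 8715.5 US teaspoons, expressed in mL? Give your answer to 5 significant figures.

8.9005 L = 8900.500 mL and 8715.5 US tsp = 42958.02 mL.
8900.500 − 42958.02 ≈ -34058 mL.

-34058 milliliters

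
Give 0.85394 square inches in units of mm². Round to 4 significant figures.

1 in² = 645.160 square millimeters.
0.85394 × 645.160 ≈ 550.9 mm².

550.9 square millimeters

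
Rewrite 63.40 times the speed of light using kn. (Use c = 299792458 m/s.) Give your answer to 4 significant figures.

3.695 × 10^10 kn

1 c = 5.82750 × 10^8 knots.
63.40 × 5.82750 × 10^8 ≈ 3.695 × 10^10 kn.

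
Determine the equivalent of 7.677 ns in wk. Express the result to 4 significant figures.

1 ns = 1.65344e-15 wk.
So 7.677 × 1.65344e-15 ≈ 1.269e-14 wk.

1.269e-14 wk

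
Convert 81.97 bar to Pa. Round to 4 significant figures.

8.197 × 10^6 pascals

1 bar = 100000 pascals.
Then 81.97 × 100000 ≈ 8.197 × 10^6 Pa.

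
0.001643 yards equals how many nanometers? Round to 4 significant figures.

1.502 × 10^6 nm

1 yd = 9.14400 × 10^8 nanometers.
0.001643 × 9.14400 × 10^8 ≈ 1.502 × 10^6 nm.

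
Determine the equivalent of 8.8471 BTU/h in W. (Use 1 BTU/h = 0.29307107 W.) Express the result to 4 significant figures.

1 BTU per hour = 0.293071 W.
8.8471 × 0.293071 ≈ 2.593 W.

2.593 W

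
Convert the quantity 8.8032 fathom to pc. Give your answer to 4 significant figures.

5.217e-16 pc

1 fathom = 5.92674e-17 parsecs.
8.8032 × 5.92674e-17 ≈ 5.217e-16 pc.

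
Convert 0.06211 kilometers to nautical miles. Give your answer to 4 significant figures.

0.03354 nmi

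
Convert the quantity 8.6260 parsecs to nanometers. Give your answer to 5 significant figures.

2.6617e+26 nanometers

1 parsec = 3.08568e+25 nm.
Then 8.6260 × 3.08568e+25 ≈ 2.6617e+26 nm.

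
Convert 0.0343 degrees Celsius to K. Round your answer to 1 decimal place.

273.2 K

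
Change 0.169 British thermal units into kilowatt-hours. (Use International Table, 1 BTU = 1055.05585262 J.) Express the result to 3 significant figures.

4.95e-5 kWh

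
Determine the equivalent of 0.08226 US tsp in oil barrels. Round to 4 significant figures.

1 US teaspoon = 3.10020 × 10^-5 bbl.
So 0.08226 × 3.10020 × 10^-5 ≈ 2.550 × 10^-6 bbl.

2.550 × 10^-6 bbl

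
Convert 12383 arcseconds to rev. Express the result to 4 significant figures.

0.009555 revolutions

1 arcsec = 7.71605 × 10^-7 revolutions.
Thus 12383 × 7.71605 × 10^-7 ≈ 0.009555 rev.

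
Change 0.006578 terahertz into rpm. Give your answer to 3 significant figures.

3.95 × 10^11 revolutions per minute

1 THz = 6.00000 × 10^13 rpm.
Thus 0.006578 × 6.00000 × 10^13 ≈ 3.95 × 10^11 rpm.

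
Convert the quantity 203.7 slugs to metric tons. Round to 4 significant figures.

2.973 t

1 slug = 0.0145939 t.
Thus 203.7 × 0.0145939 ≈ 2.973 t.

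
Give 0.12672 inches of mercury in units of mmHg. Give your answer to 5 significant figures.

3.2187 mmHg

1 inHg = 25.4000 millimeters of mercury.
Thus 0.12672 × 25.4000 ≈ 3.2187 mmHg.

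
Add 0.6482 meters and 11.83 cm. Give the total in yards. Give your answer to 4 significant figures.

0.8383 yards

0.6482 m = 0.708880 yd and 11.83 cm = 0.129374 yd.
0.708880 + 0.129374 ≈ 0.8383 yd.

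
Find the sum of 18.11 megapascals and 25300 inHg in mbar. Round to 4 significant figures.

18.11 MPa = 181100 mbar and 25300 inHg = 856756 mbar.
181100 + 856756 ≈ 1.038e+6 mbar.

1.038e+6 mbar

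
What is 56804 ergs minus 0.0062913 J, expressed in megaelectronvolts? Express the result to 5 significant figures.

56804 erg = 3.54543e+10 MeV and 0.0062913 J = 3.92672e+10 MeV.
3.54543e+10 − 3.92672e+10 ≈ -3.8129e+9 MeV.

-3.8129e+9 MeV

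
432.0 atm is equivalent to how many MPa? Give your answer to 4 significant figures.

43.77 MPa

1 atmosphere = 0.101325 MPa.
432.0 × 0.101325 ≈ 43.77 MPa.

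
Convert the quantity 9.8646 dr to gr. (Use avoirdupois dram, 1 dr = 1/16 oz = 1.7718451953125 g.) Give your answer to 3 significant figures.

1 dr = 27.34375 gr.
So 9.8646 × 27.34375 ≈ 270 gr.

270 grains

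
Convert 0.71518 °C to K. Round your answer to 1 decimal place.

273.9 K

K = °C + 273.15.
Applying the formula gives 273.9 K.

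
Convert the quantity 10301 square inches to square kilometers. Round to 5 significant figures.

6.6458 × 10^-6 square kilometers

1 in² = 6.45160 × 10^-10 km².
Thus 10301 × 6.45160 × 10^-10 ≈ 6.6458 × 10^-6 km².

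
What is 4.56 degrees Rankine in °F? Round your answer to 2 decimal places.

-455.11 degrees Fahrenheit

°R = °F + 459.67.
Applying the formula gives -455.11 °F.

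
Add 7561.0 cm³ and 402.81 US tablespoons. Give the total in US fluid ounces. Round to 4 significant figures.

7561.0 cm³ = 255.668 US fl oz and 402.81 US tbsp = 201.405 US fl oz.
255.668 + 201.405 ≈ 457.1 US fl oz.

457.1 US fluid ounces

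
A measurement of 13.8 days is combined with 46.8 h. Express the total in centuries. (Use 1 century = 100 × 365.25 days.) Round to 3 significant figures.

13.8 d = 0.000377823 century and 46.8 h = 5.33881 × 10^-5 century.
0.000377823 + 5.33881 × 10^-5 ≈ 0.000431 century.

0.000431 century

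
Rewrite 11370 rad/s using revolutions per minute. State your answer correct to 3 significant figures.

109000 revolutions per minute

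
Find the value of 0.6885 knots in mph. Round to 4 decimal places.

0.7923 mph

1 knot = 1.15078 mph.
Then 0.6885 × 1.15078 ≈ 0.7923 mph.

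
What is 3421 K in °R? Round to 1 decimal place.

6157.8 °R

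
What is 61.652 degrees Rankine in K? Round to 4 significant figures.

34.25 K

°R = K × 9/5.
Applying the formula gives 34.25 K.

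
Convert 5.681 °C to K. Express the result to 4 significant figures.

K = °C + 273.15.
Applying the formula gives 278.8 K.

278.8 K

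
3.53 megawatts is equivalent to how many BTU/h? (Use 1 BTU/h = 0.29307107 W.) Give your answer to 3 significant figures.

1 megawatt = 3.41214e+6 BTU per hour.
Then 3.53 × 3.41214e+6 ≈ 1.20e+7 BTU/h.

1.20e+7 BTU/h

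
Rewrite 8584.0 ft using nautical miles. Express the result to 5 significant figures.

1.4127 nmi

1 foot = 0.000164579 nautical miles.
Then 8584.0 × 0.000164579 ≈ 1.4127 nmi.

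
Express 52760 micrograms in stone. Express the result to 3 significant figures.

8.31e-6 st

1 microgram = 1.57473e-10 st.
Then 52760 × 1.57473e-10 ≈ 8.31e-6 st.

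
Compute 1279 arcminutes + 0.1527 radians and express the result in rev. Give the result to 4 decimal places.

0.0835 rev

1279 arcmin = 0.0592130 rev and 0.1527 rad = 0.0243030 rev.
0.0592130 + 0.0243030 ≈ 0.0835 rev.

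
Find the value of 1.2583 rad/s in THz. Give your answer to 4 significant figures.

2.003 × 10^-13 THz

1 rad/s = 1.59155 × 10^-13 THz.
Then 1.2583 × 1.59155 × 10^-13 ≈ 2.003 × 10^-13 THz.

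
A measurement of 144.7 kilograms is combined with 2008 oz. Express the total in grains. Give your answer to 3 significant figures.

144.7 kg = 2.23306 × 10^6 gr and 2008 oz = 878500 gr.
2.23306 × 10^6 + 878500 ≈ 3.11 × 10^6 gr.

3.11 × 10^6 grains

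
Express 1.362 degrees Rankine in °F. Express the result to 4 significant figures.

-458.3 degrees Fahrenheit

°R = °F + 459.67.
Applying the formula gives -458.3 °F.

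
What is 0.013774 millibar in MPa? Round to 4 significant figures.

1.377e-6 MPa

1 mbar = 0.000100000 MPa.
Then 0.013774 × 0.000100000 ≈ 1.377e-6 MPa.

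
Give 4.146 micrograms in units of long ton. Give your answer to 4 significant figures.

1 μg = 9.84207 × 10^-13 long tons.
4.146 × 9.84207 × 10^-13 ≈ 4.081 × 10^-12 long ton.

4.081 × 10^-12 long ton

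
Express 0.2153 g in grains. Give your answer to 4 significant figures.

1 gram = 15.4324 gr.
0.2153 × 15.4324 ≈ 3.323 gr.

3.323 gr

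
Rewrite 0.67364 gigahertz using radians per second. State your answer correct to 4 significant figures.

4.233e+9 radians per second

1 gigahertz = 6.28319e+9 radians per second.
0.67364 × 6.28319e+9 ≈ 4.233e+9 rad/s.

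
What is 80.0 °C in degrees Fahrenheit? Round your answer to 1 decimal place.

°C = (°F − 32) × 5/9.
Applying the formula gives 176.0 °F.

176.0 degrees Fahrenheit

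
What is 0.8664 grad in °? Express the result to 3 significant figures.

1 gradian = 0.900000 °.
0.8664 × 0.900000 ≈ 0.780 °.

0.780 °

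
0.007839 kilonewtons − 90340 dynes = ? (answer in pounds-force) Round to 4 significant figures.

1.559 lbf

0.007839 kN = 1.76228 lbf and 90340 dyn = 0.203092 lbf.
1.76228 − 0.203092 ≈ 1.559 lbf.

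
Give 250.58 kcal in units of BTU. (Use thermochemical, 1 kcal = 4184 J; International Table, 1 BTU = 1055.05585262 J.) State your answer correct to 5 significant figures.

1 kilocalorie = 3.96567 BTU.
250.58 × 3.96567 ≈ 993.72 BTU.

993.72 BTU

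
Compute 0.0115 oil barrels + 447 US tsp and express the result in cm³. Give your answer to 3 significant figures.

4030 cubic centimeters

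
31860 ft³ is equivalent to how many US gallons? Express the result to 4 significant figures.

238300 US gallons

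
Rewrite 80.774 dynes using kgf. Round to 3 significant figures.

1 dyn = 1.01972e-6 kilograms-force.
80.774 × 1.01972e-6 ≈ 8.24e-5 kgf.

8.24e-5 kilograms-force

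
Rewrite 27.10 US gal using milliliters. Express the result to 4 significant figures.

1 US gal = 3785.41 milliliters.
So 27.10 × 3785.41 ≈ 102600 mL.

102600 mL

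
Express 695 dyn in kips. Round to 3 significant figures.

1.56 × 10^-6 kip

1 dyn = 2.24809 × 10^-9 kip.
So 695 × 2.24809 × 10^-9 ≈ 1.56 × 10^-6 kip.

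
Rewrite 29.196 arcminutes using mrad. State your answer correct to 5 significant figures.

1 arcminute = 0.290888 mrad.
Then 29.196 × 0.290888 ≈ 8.4928 mrad.

8.4928 mrad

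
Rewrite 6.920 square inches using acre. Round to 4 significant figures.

1.103e-6 acres

1 in² = 1.59423e-7 acre.
Thus 6.920 × 1.59423e-7 ≈ 1.103e-6 acre.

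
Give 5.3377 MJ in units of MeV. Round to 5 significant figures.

3.3315 × 10^19 MeV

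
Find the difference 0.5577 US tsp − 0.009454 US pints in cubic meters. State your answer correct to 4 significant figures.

-1.725e-6 m³

0.5577 US tsp = 2.74886e-6 m³ and 0.009454 US pt = 4.47341e-6 m³.
2.74886e-6 − 4.47341e-6 ≈ -1.725e-6 m³.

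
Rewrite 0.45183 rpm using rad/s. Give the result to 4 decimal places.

0.0473 rad/s

1 revolution per minute = 0.104720 rad/s.
0.45183 × 0.104720 ≈ 0.0473 rad/s.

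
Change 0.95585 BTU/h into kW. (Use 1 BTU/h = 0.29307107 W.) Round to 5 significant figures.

1 BTU/h = 0.000293071 kW.
Thus 0.95585 × 0.000293071 ≈ 0.00028013 kW.

0.00028013 kW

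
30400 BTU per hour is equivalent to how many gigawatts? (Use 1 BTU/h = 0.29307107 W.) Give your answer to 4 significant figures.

8.909e-6 GW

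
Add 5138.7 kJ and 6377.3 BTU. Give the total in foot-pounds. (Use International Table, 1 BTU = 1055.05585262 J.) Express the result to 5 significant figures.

8.7527e+6 foot-pounds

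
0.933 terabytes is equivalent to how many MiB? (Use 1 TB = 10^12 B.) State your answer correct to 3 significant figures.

1 terabyte = 953674 mebibytes.
So 0.933 × 953674 ≈ 890000 MiB.

890000 mebibytes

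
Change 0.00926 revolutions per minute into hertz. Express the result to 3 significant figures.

0.000154 Hz

1 rpm = 0.0166667 Hz.
So 0.00926 × 0.0166667 ≈ 0.000154 Hz.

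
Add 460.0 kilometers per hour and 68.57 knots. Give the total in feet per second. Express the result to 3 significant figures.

535 ft/s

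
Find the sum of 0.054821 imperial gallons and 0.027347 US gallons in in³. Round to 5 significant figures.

21.526 cubic inches

0.054821 imp gal = 15.2084 in³ and 0.027347 US gal = 6.31716 in³.
15.2084 + 6.31716 ≈ 21.526 in³.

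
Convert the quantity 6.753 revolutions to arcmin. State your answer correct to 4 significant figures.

145900 arcmin

1 rev = 21600.0 arcminutes.
Thus 6.753 × 21600.0 ≈ 145900 arcmin.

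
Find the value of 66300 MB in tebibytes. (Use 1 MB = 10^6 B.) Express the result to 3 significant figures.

0.0603 TiB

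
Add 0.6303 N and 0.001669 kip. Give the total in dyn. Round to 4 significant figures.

805400 dyn

0.6303 N = 63030.0 dyn and 0.001669 kip = 742408 dyn.
63030.0 + 742408 ≈ 805400 dyn.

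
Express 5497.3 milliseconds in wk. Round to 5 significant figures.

1 millisecond = 1.65344e-9 wk.
Then 5497.3 × 1.65344e-9 ≈ 9.0895e-6 wk.

9.0895e-6 weeks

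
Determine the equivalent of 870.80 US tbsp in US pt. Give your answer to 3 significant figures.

1 US tbsp = 0.0312500 US pt.
So 870.80 × 0.0312500 ≈ 27.2 US pt.

27.2 US pt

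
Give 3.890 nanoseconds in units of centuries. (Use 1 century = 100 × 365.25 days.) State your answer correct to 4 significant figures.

1 nanosecond = 3.16881e-19 centuries.
So 3.890 × 3.16881e-19 ≈ 1.233e-18 century.

1.233e-18 centuries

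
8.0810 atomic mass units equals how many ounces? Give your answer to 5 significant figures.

4.7333 × 10^-25 ounces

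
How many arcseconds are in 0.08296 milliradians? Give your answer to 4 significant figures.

17.11 arcseconds

1 mrad = 206.265 arcsec.
So 0.08296 × 206.265 ≈ 17.11 arcsec.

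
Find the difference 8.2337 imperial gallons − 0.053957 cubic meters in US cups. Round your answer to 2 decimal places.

8.2337 imp gal = 158.212 US cup and 0.053957 m³ = 228.063 US cup.
158.212 − 228.063 ≈ -69.85 US cup.

-69.85 US cup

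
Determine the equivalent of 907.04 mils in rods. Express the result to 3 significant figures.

0.00458 rods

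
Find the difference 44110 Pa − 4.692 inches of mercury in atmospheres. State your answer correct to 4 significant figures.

0.2785 atm

44110 Pa = 0.435332 atm and 4.692 inHg = 0.156812 atm.
0.435332 − 0.156812 ≈ 0.2785 atm.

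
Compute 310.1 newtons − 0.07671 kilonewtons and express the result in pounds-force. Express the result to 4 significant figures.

52.47 lbf

310.1 N = 69.7133 lbf and 0.07671 kN = 17.2451 lbf.
69.7133 − 17.2451 ≈ 52.47 lbf.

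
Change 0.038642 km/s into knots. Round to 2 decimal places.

75.11 kn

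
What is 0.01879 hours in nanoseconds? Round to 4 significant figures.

6.764e+10 ns

1 hour = 3.60000e+12 ns.
So 0.01879 × 3.60000e+12 ≈ 6.764e+10 ns.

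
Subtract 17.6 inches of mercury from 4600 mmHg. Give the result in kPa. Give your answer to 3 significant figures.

554 kPa

4600 mmHg = 613.283 kPa and 17.6 inHg = 59.6004 kPa.
613.283 − 59.6004 ≈ 554 kPa.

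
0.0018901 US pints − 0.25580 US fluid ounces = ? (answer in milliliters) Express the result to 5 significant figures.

0.0018901 US pt = 0.894351 mL and 0.25580 US fl oz = 7.56491 mL.
0.894351 − 7.56491 ≈ -6.6706 mL.

-6.6706 mL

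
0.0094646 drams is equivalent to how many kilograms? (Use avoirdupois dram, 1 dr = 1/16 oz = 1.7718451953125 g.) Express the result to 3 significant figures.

1 dram = 0.00177185 kilograms.
Then 0.0094646 × 0.00177185 ≈ 1.68 × 10^-5 kg.

1.68 × 10^-5 kg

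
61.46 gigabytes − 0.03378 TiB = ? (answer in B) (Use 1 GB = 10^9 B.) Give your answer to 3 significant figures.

61.46 GB = 6.14600 × 10^10 B and 0.03378 TiB = 3.71415 × 10^10 B.
6.14600 × 10^10 − 3.71415 × 10^10 ≈ 2.43 × 10^10 B.

2.43 × 10^10 bytes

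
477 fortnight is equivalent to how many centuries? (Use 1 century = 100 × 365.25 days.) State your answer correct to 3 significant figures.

1 fortnight = 0.000383299 century.
Then 477 × 0.000383299 ≈ 0.183 century.

0.183 centuries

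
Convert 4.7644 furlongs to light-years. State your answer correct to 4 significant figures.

1 furlong = 2.12635e-14 ly.
Then 4.7644 × 2.12635e-14 ≈ 1.013e-13 ly.

1.013e-13 light-years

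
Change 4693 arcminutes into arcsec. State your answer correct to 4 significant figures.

1 arcminute = 60.0000 arcsec.
4693 × 60.0000 ≈ 281600 arcsec.

281600 arcseconds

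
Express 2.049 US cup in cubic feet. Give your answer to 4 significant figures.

0.01712 ft³

1 US cup = 0.00835503 cubic feet.
So 2.049 × 0.00835503 ≈ 0.01712 ft³.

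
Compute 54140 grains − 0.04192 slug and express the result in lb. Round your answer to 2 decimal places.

6.39 lb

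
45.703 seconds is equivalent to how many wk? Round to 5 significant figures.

1 second = 1.65344e-6 weeks.
Thus 45.703 × 1.65344e-6 ≈ 7.5567e-5 wk.

7.5567e-5 weeks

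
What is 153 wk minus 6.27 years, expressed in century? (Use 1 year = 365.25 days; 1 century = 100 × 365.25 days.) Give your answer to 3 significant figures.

153 wk = 0.0293224 century and 6.27 yr = 0.0627000 century.
0.0293224 − 0.0627000 ≈ -0.0334 century.

-0.0334 century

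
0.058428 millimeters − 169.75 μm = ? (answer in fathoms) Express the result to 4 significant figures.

-6.087 × 10^-5 fathom

0.058428 mm = 3.19488 × 10^-5 fathom and 169.75 μm = 9.28204 × 10^-5 fathom.
3.19488 × 10^-5 − 9.28204 × 10^-5 ≈ -6.087 × 10^-5 fathom.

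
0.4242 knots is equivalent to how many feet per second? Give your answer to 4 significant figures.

1 kn = 1.68781 ft/s.
So 0.4242 × 1.68781 ≈ 0.7160 ft/s.

0.7160 ft/s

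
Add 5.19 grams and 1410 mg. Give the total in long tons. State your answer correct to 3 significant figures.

6.50e-6 long ton

5.19 g = 5.10803e-6 long ton and 1410 mg = 1.38773e-6 long ton.
5.10803e-6 + 1.38773e-6 ≈ 6.50e-6 long ton.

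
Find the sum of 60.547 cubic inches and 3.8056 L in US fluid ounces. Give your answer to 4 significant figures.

162.2 US fluid ounces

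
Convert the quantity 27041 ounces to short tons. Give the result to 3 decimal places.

1 ounce = 3.12500e-5 short tons.
27041 × 3.12500e-5 ≈ 0.845 short ton.

0.845 short ton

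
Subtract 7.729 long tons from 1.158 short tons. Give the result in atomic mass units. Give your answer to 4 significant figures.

1.158 short ton = 6.32638 × 10^29 u and 7.729 long ton = 4.72920 × 10^30 u.
6.32638 × 10^29 − 4.72920 × 10^30 ≈ -4.097 × 10^30 u.

-4.097 × 10^30 u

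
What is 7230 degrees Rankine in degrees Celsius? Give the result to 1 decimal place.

3743.5 °C

°R = (°C + 273.15) × 9/5.
Applying the formula gives 3743.5 °C.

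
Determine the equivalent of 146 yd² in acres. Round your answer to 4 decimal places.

1 yd² = 0.000206612 acre.
Thus 146 × 0.000206612 ≈ 0.0302 acre.

0.0302 acre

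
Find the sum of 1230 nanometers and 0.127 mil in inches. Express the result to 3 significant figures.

0.000175 in

1230 nm = 4.84252e-5 in and 0.127 mil = 0.000127000 in.
4.84252e-5 + 0.000127000 ≈ 0.000175 in.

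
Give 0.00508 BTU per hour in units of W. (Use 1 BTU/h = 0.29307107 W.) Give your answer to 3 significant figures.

0.00149 watts

1 BTU/h = 0.293071 W.
Then 0.00508 × 0.293071 ≈ 0.00149 W.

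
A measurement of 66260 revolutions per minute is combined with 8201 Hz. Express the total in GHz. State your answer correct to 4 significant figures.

9.305 × 10^-6 gigahertz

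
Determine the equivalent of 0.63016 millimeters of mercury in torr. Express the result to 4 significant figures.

0.6302 torr

1 millimeter of mercury = 1.00000 torr.
Then 0.63016 × 1.00000 ≈ 0.6302 torr.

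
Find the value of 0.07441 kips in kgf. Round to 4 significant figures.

1 kip = 453.592 kilograms-force.
0.07441 × 453.592 ≈ 33.75 kgf.

33.75 kgf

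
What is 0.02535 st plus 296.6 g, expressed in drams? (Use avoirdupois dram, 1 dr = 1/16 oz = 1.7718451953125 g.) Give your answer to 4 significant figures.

258.3 dr

0.02535 st = 90.8544 dr and 296.6 g = 167.396 dr.
90.8544 + 167.396 ≈ 258.3 dr.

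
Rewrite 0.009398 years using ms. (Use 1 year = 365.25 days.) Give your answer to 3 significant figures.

2.97 × 10^8 ms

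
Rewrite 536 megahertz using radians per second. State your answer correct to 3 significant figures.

1 megahertz = 6.28319 × 10^6 rad/s.
Then 536 × 6.28319 × 10^6 ≈ 3.37 × 10^9 rad/s.

3.37 × 10^9 rad/s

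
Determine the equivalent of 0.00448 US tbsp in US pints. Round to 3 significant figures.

0.000140 US pints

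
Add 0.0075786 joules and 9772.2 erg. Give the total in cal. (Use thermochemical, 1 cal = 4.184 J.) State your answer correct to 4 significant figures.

0.0075786 J = 0.00181133 cal and 9772.2 erg = 0.000233561 cal.
0.00181133 + 0.000233561 ≈ 0.002045 cal.

0.002045 cal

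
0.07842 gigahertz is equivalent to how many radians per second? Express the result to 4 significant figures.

4.927e+8 radians per second

1 GHz = 6.28319e+9 rad/s.
Thus 0.07842 × 6.28319e+9 ≈ 4.927e+8 rad/s.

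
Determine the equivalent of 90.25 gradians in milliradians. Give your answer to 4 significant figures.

1418 milliradians

1 gradian = 15.7080 mrad.
So 90.25 × 15.7080 ≈ 1418 mrad.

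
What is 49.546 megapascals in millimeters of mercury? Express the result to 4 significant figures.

371600 mmHg

1 megapascal = 7500.62 mmHg.
Thus 49.546 × 7500.62 ≈ 371600 mmHg.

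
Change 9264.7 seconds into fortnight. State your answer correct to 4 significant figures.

1 s = 8.26720e-7 fortnight.
Thus 9264.7 × 8.26720e-7 ≈ 0.007659 fortnight.

0.007659 fortnight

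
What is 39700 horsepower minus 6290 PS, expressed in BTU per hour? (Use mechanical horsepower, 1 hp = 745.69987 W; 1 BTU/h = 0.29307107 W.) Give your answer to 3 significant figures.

39700 hp = 1.01014 × 10^8 BTU/h and 6290 PS = 1.57855 × 10^7 BTU/h.
1.01014 × 10^8 − 1.57855 × 10^7 ≈ 8.52 × 10^7 BTU/h.

8.52 × 10^7 BTU/h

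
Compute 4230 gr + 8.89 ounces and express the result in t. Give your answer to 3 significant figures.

4230 gr = 0.000274099 t and 8.89 oz = 0.000252027 t.
0.000274099 + 0.000252027 ≈ 0.000526 t.

0.000526 t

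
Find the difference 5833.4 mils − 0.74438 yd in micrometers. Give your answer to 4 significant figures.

-532500 μm

5833.4 mil = 148168 μm and 0.74438 yd = 680661 μm.
148168 − 680661 ≈ -532500 μm.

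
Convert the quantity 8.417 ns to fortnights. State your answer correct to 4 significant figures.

6.958 × 10^-15 fortnight

1 nanosecond = 8.267196 × 10^-16 fortnights.
Thus 8.417 × 8.267196 × 10^-16 ≈ 6.958 × 10^-15 fortnight.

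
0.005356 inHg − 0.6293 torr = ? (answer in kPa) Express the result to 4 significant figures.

0.005356 inHg = 0.0181375 kPa and 0.6293 torr = 0.0838998 kPa.
0.0181375 − 0.0838998 ≈ -0.06576 kPa.

-0.06576 kilopascals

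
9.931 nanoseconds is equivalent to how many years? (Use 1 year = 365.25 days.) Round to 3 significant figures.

3.15 × 10^-16 years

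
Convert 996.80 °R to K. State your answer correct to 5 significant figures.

°R = K × 9/5.
Applying the formula gives 553.78 K.

553.78 K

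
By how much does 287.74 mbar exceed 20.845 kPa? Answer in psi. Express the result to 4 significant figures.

287.74 mbar = 4.17332 psi and 20.845 kPa = 3.02331 psi.
4.17332 − 3.02331 ≈ 1.150 psi.

1.150 psi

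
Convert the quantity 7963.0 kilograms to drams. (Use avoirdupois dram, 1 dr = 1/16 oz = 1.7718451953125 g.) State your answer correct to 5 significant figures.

4.4942 × 10^6 dr

1 kg = 564.383 drams.
7963.0 × 564.383 ≈ 4.4942 × 10^6 dr.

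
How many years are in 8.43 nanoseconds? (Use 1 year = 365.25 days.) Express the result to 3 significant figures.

2.67 × 10^-16 yr

1 nanosecond = 3.16881 × 10^-17 yr.
Then 8.43 × 3.16881 × 10^-17 ≈ 2.67 × 10^-16 yr.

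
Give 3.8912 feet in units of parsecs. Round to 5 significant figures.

3.8437 × 10^-17 parsecs

1 foot = 9.87790 × 10^-18 parsecs.
3.8912 × 9.87790 × 10^-18 ≈ 3.8437 × 10^-17 pc.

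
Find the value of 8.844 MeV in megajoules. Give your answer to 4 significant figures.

1.417e-18 MJ

1 megaelectronvolt = 1.60218e-19 MJ.
8.844 × 1.60218e-19 ≈ 1.417e-18 MJ.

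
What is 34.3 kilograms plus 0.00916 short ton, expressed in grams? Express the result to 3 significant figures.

42600 g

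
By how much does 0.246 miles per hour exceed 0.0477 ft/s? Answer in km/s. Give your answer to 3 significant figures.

9.54 × 10^-5 kilometers per second

0.246 mph = 0.000109972 km/s and 0.0477 ft/s = 1.45390 × 10^-5 km/s.
0.000109972 − 1.45390 × 10^-5 ≈ 9.54 × 10^-5 km/s.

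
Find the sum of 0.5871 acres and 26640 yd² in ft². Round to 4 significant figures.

0.5871 acre = 25574.1 ft² and 26640 yd² = 239760 ft².
25574.1 + 239760 ≈ 265300 ft².

265300 ft²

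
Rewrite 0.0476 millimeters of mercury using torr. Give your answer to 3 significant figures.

1 millimeter of mercury = 1.00000 torr.
Thus 0.0476 × 1.00000 ≈ 0.0476 torr.

0.0476 torr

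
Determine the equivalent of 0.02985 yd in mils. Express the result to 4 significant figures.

1 yard = 36000.0 mil.
Thus 0.02985 × 36000.0 ≈ 1075 mil.

1075 mils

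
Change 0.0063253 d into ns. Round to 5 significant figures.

1 d = 8.64000e+13 ns.
Then 0.0063253 × 8.64000e+13 ≈ 5.4651e+11 ns.

5.4651e+11 ns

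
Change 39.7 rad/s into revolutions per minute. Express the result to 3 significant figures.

379 rpm

1 rad/s = 9.54930 rpm.
Thus 39.7 × 9.54930 ≈ 379 rpm.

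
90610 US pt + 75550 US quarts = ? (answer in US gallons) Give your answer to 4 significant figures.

90610 US pt = 11326.25 US gal and 75550 US qt = 18887.50 US gal.
11326.25 + 18887.50 ≈ 30210 US gal.

30210 US gallons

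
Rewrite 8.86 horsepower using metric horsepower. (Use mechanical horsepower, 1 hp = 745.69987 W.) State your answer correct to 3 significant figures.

1 horsepower = 1.01387 metric horsepower.
Then 8.86 × 1.01387 ≈ 8.98 PS.

8.98 PS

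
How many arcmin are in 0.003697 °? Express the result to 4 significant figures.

1 degree = 60.0000 arcmin.
0.003697 × 60.0000 ≈ 0.2218 arcmin.

0.2218 arcmin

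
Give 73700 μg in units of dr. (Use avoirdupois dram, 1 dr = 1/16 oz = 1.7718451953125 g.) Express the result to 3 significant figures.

0.0416 dr

1 microgram = 5.64383e-7 dr.
Then 73700 × 5.64383e-7 ≈ 0.0416 dr.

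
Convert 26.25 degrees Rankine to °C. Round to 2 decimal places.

-258.57 °C

°R = (°C + 273.15) × 9/5.
Applying the formula gives -258.57 °C.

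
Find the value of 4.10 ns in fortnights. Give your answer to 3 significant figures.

3.39 × 10^-15 fortnight

1 ns = 8.26720 × 10^-16 fortnights.
Thus 4.10 × 8.26720 × 10^-16 ≈ 3.39 × 10^-15 fortnight.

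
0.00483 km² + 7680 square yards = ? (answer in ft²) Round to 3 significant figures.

0.00483 km² = 51989.7 ft² and 7680 yd² = 69120.0 ft².
51989.7 + 69120.0 ≈ 121000 ft².

121000 ft²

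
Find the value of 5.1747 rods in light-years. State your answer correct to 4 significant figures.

2.751 × 10^-15 light-years

1 rod = 5.31587 × 10^-16 ly.
Thus 5.1747 × 5.31587 × 10^-16 ≈ 2.751 × 10^-15 ly.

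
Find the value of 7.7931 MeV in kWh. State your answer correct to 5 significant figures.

1 megaelectronvolt = 4.45049e-20 kilowatt-hours.
Then 7.7931 × 4.45049e-20 ≈ 3.4683e-19 kWh.

3.4683e-19 kilowatt-hours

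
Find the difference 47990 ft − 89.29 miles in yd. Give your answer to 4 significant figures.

-141200 yd

47990 ft = 15996.7 yd and 89.29 mi = 157150 yd.
15996.7 − 157150 ≈ -141200 yd.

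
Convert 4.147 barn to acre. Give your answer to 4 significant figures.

1 barn = 2.47105e-32 acres.
4.147 × 2.47105e-32 ≈ 1.025e-31 acre.

1.025e-31 acres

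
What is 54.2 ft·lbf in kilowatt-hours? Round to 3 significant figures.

1 foot-pound = 3.76616 × 10^-7 kilowatt-hours.
Then 54.2 × 3.76616 × 10^-7 ≈ 2.04 × 10^-5 kWh.

2.04 × 10^-5 kWh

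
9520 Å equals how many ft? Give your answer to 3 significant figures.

1 angstrom = 3.28084 × 10^-10 feet.
Thus 9520 × 3.28084 × 10^-10 ≈ 3.12 × 10^-6 ft.

3.12 × 10^-6 feet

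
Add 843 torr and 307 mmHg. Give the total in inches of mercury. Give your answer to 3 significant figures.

45.3 inHg

843 torr = 33.1890 inHg and 307 mmHg = 12.0866 inHg.
33.1890 + 12.0866 ≈ 45.3 inHg.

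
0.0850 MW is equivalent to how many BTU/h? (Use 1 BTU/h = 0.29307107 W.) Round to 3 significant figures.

1 MW = 3.41214 × 10^6 BTU/h.
Then 0.0850 × 3.41214 × 10^6 ≈ 290000 BTU/h.

290000 BTU/h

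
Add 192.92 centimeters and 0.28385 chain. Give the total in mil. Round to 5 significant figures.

192.92 cm = 75952.8 mil and 0.28385 chain = 224809 mil.
75952.8 + 224809 ≈ 300760 mil.

300760 mil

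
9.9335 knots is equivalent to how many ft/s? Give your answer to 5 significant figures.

16.766 ft/s

1 knot = 1.68781 feet per second.
Thus 9.9335 × 1.68781 ≈ 16.766 ft/s.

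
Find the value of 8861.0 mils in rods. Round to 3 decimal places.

0.045 rod

1 mil = 5.05051 × 10^-6 rod.
Then 8861.0 × 5.05051 × 10^-6 ≈ 0.045 rod.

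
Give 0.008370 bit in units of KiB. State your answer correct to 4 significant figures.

1 bit = 0.000122070 kibibytes.
Thus 0.008370 × 0.000122070 ≈ 1.022 × 10^-6 KiB.

1.022 × 10^-6 KiB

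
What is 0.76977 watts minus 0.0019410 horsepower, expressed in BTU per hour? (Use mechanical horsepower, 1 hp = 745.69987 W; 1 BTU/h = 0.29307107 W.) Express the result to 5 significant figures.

0.76977 W = 2.62656 BTU/h and 0.0019410 hp = 4.93875 BTU/h.
2.62656 − 4.93875 ≈ -2.3122 BTU/h.

-2.3122 BTU/h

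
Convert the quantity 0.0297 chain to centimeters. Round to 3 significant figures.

59.7 centimeters

1 chain = 2011.68 centimeters.
Then 0.0297 × 2011.68 ≈ 59.7 cm.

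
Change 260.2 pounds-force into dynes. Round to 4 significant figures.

1.157e+8 dynes

1 lbf = 444822 dyn.
260.2 × 444822 ≈ 1.157e+8 dyn.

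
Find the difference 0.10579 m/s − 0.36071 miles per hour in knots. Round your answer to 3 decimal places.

0.10579 m/s = 0.205639 kn and 0.36071 mph = 0.313448 kn.
0.205639 − 0.313448 ≈ -0.108 kn.

-0.108 kn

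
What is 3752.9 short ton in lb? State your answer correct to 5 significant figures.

7.5058e+6 lb

1 short ton = 2000.00 lb.
3752.9 × 2000.00 ≈ 7.5058e+6 lb.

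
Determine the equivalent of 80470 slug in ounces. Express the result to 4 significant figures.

4.142e+7 ounces

1 slug = 514.785 ounces.
Then 80470 × 514.785 ≈ 4.142e+7 oz.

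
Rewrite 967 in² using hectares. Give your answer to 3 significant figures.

1 in² = 6.45160e-8 ha.
Thus 967 × 6.45160e-8 ≈ 6.24e-5 ha.

6.24e-5 hectares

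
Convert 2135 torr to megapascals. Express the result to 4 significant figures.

1 torr = 0.000133322 MPa.
Thus 2135 × 0.000133322 ≈ 0.2846 MPa.

0.2846 MPa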